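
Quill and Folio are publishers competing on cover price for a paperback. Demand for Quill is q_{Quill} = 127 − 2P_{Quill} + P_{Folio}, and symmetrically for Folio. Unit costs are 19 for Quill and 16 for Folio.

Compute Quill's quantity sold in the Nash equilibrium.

Quill's profit: π = (P_{Quill} − 19)(127 − 2P_{Quill} + P_{Folio}).
∂π/∂P_{Quill} = 165 − 4P_{Quill} + P_{Folio} = 0 ⇒ P_{Quill} = 41.25 + 0.25P_{Folio}.
Similarly P_{Folio} = 39.75 + 0.25P_{Quill}.
Substituting the second reaction function into the first: P_{Quill} = 41.25 + 0.25(39.75 + 0.25P_{Quill}), which gives 0.9375P_{Quill} = 51.1875 ⇒ P_{Quill} = 54.6.
Then P_{Folio} = 39.75 + 0.25·54.6 = 53.4.
q_{Quill} = 127 − 2·54.6 + 53.4 = 71.2.

71.2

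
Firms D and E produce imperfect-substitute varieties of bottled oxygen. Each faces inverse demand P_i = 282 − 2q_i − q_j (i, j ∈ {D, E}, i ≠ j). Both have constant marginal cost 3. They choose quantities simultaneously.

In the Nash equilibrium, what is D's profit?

6227.28

Firm D's profit: π = q_D(282 − 2q_D − q_E) − 3q_D.
∂π/∂q_D = 279 − 4q_D − q_E = 0 ⇒ q_D = 69.75 − 0.25q_E.
The game is symmetric, so in equilibrium q_E = q_D: the reaction function gives 1.25q_D = 69.75, hence q_D = 55.8.
P_D = 282 − 2·55.8 − 55.8 = 114.6.
Profit = (114.6 − 3)·55.8 = 6227.28.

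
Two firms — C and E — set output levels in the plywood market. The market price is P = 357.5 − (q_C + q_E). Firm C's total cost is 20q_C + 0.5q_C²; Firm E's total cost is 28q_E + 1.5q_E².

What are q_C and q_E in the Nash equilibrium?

97, 46.5

Firm C's profit: π = q_C(357.5 − (q_C + q_E)) − 20q_C − 0.5q_C².
∂π/∂q_C = 337.5 − 3q_C − q_E = 0, so q_C = 112.5 − (1/3)q_E.
For E: ∂π/∂q_E = 329.5 − 5q_E − q_C = 0 ⇒ q_E = 65.9 − 0.2q_C.
Substituting the second reaction function into the first: q_C = 112.5 − (1/3)(65.9 − 0.2q_C), which gives (14/15)q_C = 1358/15 ⇒ q_C = 97.
Then q_E = 65.9 − 0.2·97 = 46.5.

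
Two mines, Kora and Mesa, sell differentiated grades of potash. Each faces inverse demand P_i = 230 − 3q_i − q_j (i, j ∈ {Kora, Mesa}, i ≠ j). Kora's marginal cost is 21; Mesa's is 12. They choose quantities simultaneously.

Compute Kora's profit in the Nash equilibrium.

Mine Kora's profit: π = q_{Kora}(230 − 3q_{Kora} − q_{Mesa}) − 21q_{Kora}.
∂π/∂q_{Kora} = 209 − 6q_{Kora} − q_{Mesa} = 0 ⇒ q_{Kora} = 209/6 − (1/6)q_{Mesa}.
Similarly q_{Mesa} = 109/3 − (1/6)q_{Kora}.
Plugging q_{Mesa} into Kora's best response: q_{Kora} = 209/6 − (1/6)(109/3 − (1/6)q_{Kora}) ⇒ (35/36)q_{Kora} = 259/9, so q_{Kora} = 29.6.
Then q_{Mesa} = 109/3 − (1/6)·29.6 = 31.4.
P_{Kora} = 230 − 3·29.6 − 31.4 = 109.8.
Profit = (109.8 − 21)·29.6 = 2628.48.

2628.48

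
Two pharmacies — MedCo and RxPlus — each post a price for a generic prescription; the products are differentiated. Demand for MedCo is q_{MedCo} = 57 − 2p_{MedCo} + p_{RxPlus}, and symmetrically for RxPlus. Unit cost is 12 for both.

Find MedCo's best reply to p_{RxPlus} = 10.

22.75

MedCo's profit: π = (p_{MedCo} − 12)(57 − 2p_{MedCo} + p_{RxPlus}).
∂π/∂p_{MedCo} = 81 − 4p_{MedCo} + p_{RxPlus} = 0 ⇒ p_{MedCo} = 20.25 + 0.25p_{RxPlus}.
At p_{RxPlus} = 10: p_{MedCo} = 20.25 + 0.25·10 = 22.75.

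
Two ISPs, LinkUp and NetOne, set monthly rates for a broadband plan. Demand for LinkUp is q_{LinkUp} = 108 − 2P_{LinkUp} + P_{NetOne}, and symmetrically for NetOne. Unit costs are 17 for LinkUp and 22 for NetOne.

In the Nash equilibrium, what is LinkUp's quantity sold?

62

LinkUp's profit: π = (P_{LinkUp} − 17)(108 − 2P_{LinkUp} + P_{NetOne}).
∂π/∂P_{LinkUp} = 142 − 4P_{LinkUp} + P_{NetOne} = 0 ⇒ P_{LinkUp} = 35.5 + 0.25P_{NetOne}.
Similarly P_{NetOne} = 38 + 0.25P_{LinkUp}.
Plugging P_{NetOne} into LinkUp's best response: P_{LinkUp} = 35.5 + 0.25(38 + 0.25P_{LinkUp}) ⇒ 0.9375P_{LinkUp} = 45, so P_{LinkUp} = 48.
Then P_{NetOne} = 38 + 0.25·48 = 50.
q_{LinkUp} = 108 − 2·48 + 50 = 62.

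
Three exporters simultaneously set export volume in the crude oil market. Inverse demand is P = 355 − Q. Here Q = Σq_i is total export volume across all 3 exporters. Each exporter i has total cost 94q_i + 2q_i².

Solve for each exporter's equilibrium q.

32.625

A representative exporter's profit is π_i = q_i(355 − Q) − 94q_i − 2q_i², with Q = q_i + Σ_{j≠i} q_j.
First-order condition: 261 − 6q_i − Σ_{j≠i} q_j = 0.
Imposing symmetry (q_j = q for all j) turns Σ_{j≠i} q_j into 2q, so 261 = 8q and q = 32.625.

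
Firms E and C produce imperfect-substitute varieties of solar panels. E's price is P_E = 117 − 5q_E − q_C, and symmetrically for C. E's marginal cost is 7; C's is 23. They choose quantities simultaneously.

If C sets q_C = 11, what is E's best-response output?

9.9

Firm E's profit: π = q_E(117 − 5q_E − q_C) − 7q_E.
∂π/∂q_E = 110 − 10q_E − q_C = 0 ⇒ q_E = 11 − 0.1q_C.
At q_C = 11: q_E = 11 − 0.1·11 = 9.9.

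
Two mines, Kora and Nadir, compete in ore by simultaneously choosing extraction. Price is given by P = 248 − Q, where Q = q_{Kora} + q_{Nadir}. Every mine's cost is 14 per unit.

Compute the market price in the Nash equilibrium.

92

Mine Kora's profit: π = q_{Kora}(248 − (q_{Kora} + q_{Nadir})) − 14q_{Kora}.
∂π/∂q_{Kora} = 234 − 2q_{Kora} − q_{Nadir} = 0, so q_{Kora} = 117 − 0.5q_{Nadir}.
By symmetry q_{Nadir} = q_{Kora}; substituting into the reaction function, 1.5q_{Kora} = 117 and q_{Kora} = 78.
Equilibrium price: P = 248 − 156 = 92.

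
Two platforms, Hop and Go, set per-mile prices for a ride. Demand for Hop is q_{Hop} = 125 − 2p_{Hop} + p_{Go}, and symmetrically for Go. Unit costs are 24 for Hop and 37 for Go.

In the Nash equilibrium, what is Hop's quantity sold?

70.8

Hop's profit: π = (p_{Hop} − 24)(125 − 2p_{Hop} + p_{Go}).
∂π/∂p_{Hop} = 173 − 4p_{Hop} + p_{Go} = 0 ⇒ p_{Hop} = 43.25 + 0.25p_{Go}.
Similarly p_{Go} = 49.75 + 0.25p_{Hop}.
Plugging p_{Go} into Hop's best response: p_{Hop} = 43.25 + 0.25(49.75 + 0.25p_{Hop}) ⇒ 0.9375p_{Hop} = 55.6875, so p_{Hop} = 59.4.
Then p_{Go} = 49.75 + 0.25·59.4 = 64.6.
q_{Hop} = 125 − 2·59.4 + 64.6 = 70.8.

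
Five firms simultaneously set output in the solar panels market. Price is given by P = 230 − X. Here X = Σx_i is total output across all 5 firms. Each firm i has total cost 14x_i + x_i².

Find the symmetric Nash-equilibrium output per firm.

A representative firm's profit is π_i = x_i(230 − X) − 14x_i − x_i², with X = x_i + Σ_{j≠i} x_j.
First-order condition: 216 − 4x_i − Σ_{j≠i} x_j = 0.
With identical firms, set every x_j = x: then 216 − 4x − 4x = 0, i.e. x = 216/8 = 27.

27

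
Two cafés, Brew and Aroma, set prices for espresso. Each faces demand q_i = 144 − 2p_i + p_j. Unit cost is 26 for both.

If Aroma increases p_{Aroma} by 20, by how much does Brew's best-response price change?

Brew's profit: π = (p_{Brew} − 26)(144 − 2p_{Brew} + p_{Aroma}).
∂π/∂p_{Brew} = 196 − 4p_{Brew} + p_{Aroma} = 0 ⇒ p_{Brew} = 49 + 0.25p_{Aroma}.
The reaction-function slope is 0.25, so a 20-unit rise in p_{Aroma} moves p_{Brew} by 0.25 × 20 = 5. Brew's best response rises — the actions are strategic complements.

5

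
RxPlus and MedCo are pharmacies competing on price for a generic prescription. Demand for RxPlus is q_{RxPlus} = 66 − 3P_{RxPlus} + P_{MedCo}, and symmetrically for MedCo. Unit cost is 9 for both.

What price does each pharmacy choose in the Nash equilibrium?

18.6

RxPlus's profit: π = (P_{RxPlus} − 9)(66 − 3P_{RxPlus} + P_{MedCo}).
∂π/∂P_{RxPlus} = 93 − 6P_{RxPlus} + P_{MedCo} = 0 ⇒ P_{RxPlus} = 15.5 + (1/6)P_{MedCo}.
By symmetry P_{MedCo} = P_{RxPlus}; substituting into the reaction function, (5/6)P_{RxPlus} = 15.5 and P_{RxPlus} = 18.6.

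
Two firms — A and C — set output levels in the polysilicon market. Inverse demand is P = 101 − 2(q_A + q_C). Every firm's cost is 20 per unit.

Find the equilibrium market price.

Firm A's profit: π = q_A(101 − 2(q_A + q_C)) − 20q_A.
∂π/∂q_A = 81 − 4q_A − 2q_C = 0, so q_A = 20.25 − 0.5q_C.
The game is symmetric, so in equilibrium q_C = q_A: the reaction function gives 1.5q_A = 20.25, hence q_A = 13.5.
Equilibrium price: P = 101 − 2·27 = 47.

47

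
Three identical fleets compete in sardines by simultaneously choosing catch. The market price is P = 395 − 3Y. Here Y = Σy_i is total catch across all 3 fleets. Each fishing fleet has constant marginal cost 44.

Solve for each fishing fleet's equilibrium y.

A representative fishing fleet's profit is π_i = y_i(395 − 3Y) − 44y_i, with Y = y_i + Σ_{j≠i} y_j.
First-order condition: 351 − 6y_i − 3Σ_{j≠i} y_j = 0.
With identical fishing fleets, set every y_j = y: then 351 − 6y − 6y = 0, i.e. y = 351/12 = 29.25.

29.25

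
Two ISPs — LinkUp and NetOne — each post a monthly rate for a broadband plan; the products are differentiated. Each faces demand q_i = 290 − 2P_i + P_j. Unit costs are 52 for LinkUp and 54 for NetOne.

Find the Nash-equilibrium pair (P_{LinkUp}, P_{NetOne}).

131.6, 132.4

LinkUp's profit: π = (P_{LinkUp} − 52)(290 − 2P_{LinkUp} + P_{NetOne}).
∂π/∂P_{LinkUp} = 394 − 4P_{LinkUp} + P_{NetOne} = 0 ⇒ P_{LinkUp} = 98.5 + 0.25P_{NetOne}.
Similarly P_{NetOne} = 99.5 + 0.25P_{LinkUp}.
Substituting the second reaction function into the first: P_{LinkUp} = 98.5 + 0.25(99.5 + 0.25P_{LinkUp}), which gives 0.9375P_{LinkUp} = 123.375 ⇒ P_{LinkUp} = 131.6.
Then P_{NetOne} = 99.5 + 0.25·131.6 = 132.4.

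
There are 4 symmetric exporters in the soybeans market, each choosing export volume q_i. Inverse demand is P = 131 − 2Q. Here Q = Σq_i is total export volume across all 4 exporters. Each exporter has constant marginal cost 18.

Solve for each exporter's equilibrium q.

A representative exporter's profit is π_i = q_i(131 − 2Q) − 18q_i, with Q = q_i + Σ_{j≠i} q_j.
First-order condition: 113 − 4q_i − 2Σ_{j≠i} q_j = 0.
Imposing symmetry (q_j = q for all j) turns Σ_{j≠i} q_j into 3q, so 113 = 10q and q = 11.3.

11.3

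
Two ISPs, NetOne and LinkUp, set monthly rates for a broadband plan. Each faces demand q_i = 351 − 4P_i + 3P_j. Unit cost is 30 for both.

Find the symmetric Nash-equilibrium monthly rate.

94.2

NetOne's profit: π = (P_{NetOne} − 30)(351 − 4P_{NetOne} + 3P_{LinkUp}).
∂π/∂P_{NetOne} = 471 − 8P_{NetOne} + 3P_{LinkUp} = 0 ⇒ P_{NetOne} = 58.875 + 0.375P_{LinkUp}.
The game is symmetric, so in equilibrium P_{LinkUp} = P_{NetOne}: the reaction function gives 0.625P_{NetOne} = 58.875, hence P_{NetOne} = 94.2.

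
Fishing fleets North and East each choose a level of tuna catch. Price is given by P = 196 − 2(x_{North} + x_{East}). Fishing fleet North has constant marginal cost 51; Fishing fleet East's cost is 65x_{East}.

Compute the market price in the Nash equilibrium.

Fishing fleet North's profit: π = x_{North}(196 − 2(x_{North} + x_{East})) − 51x_{North}.
∂π/∂x_{North} = 145 − 4x_{North} − 2x_{East} = 0, so x_{North} = 36.25 − 0.5x_{East}.
By the same steps for East: x_{East} = 32.75 − 0.5x_{North}.
Substituting the second reaction function into the first: x_{North} = 36.25 − 0.5(32.75 − 0.5x_{North}), which gives 0.75x_{North} = 19.875 ⇒ x_{North} = 26.5.
Then x_{East} = 32.75 − 0.5·26.5 = 19.5.
Equilibrium price: P = 196 − 2·46 = 104.

104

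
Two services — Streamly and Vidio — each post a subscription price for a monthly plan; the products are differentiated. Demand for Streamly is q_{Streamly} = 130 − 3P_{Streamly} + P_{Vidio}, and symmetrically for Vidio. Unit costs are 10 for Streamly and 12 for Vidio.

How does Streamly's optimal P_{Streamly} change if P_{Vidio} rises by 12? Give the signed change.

Streamly's profit: π = (P_{Streamly} − 10)(130 − 3P_{Streamly} + P_{Vidio}).
∂π/∂P_{Streamly} = 160 − 6P_{Streamly} + P_{Vidio} = 0 ⇒ P_{Streamly} = 80/3 + (1/6)P_{Vidio}.
The reaction-function slope is 1/6, so a 12-unit rise in P_{Vidio} moves P_{Streamly} by 1/6 × 12 = 2. Streamly's best response rises — the actions are strategic complements.

2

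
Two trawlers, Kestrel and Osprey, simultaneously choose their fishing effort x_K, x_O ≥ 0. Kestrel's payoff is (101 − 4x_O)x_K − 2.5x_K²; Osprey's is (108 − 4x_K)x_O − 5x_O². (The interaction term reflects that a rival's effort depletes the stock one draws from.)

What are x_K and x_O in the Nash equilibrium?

Expanding Kestrel's payoff: 101x_K − 4x_Ox_K − 2.5x_K².
∂π/∂x_K = 101 − 4x_O − 5x_K = 0, so x_K = 20.2 − 0.8x_O.
Likewise for Osprey: x_O = 10.8 − 0.4x_K.
Solving the two reaction functions simultaneously: (1 − (−0.8)(−0.4))x_K = 20.2 − 0.8·10.8, so 0.68x_K = 11.56 and x_K = 17.
Then x_O = 10.8 − 0.4·17 = 4.

17, 4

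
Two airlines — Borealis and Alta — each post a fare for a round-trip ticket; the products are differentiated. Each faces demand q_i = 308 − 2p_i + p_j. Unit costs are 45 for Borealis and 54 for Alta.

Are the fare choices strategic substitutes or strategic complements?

Borealis's profit: π = (p_{Borealis} − 45)(308 − 2p_{Borealis} + p_{Alta}).
∂π/∂p_{Borealis} = 398 − 4p_{Borealis} + p_{Alta} = 0 ⇒ p_{Borealis} = 99.5 + 0.25p_{Alta}.
The best-response slope dp_{Borealis}/dp_{Alta} = 0.25 > 0: the reaction function is upward-sloping, so the choices are strategic complements.

strategic complements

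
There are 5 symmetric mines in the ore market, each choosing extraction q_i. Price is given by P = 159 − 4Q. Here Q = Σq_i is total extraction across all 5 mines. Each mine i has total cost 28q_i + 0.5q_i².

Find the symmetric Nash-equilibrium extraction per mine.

5.24

A representative mine's profit is π_i = q_i(159 − 4Q) − 28q_i − 0.5q_i², with Q = q_i + Σ_{j≠i} q_j.
First-order condition: 131 − 9q_i − 4Σ_{j≠i} q_j = 0.
With identical mines, set every q_j = q: then 131 − 9q − 16q = 0, i.e. q = 131/25 = 5.24.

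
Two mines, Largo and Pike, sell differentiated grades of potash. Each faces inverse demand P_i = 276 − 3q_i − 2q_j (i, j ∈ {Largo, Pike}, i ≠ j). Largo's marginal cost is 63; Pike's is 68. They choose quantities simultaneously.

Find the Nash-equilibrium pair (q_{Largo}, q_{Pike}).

26.9375, 25.6875

Mine Largo's profit: π = q_{Largo}(276 − 3q_{Largo} − 2q_{Pike}) − 63q_{Largo}.
∂π/∂q_{Largo} = 213 − 6q_{Largo} − 2q_{Pike} = 0 ⇒ q_{Largo} = 35.5 − (1/3)q_{Pike}.
Similarly q_{Pike} = 104/3 − (1/3)q_{Largo}.
Substituting the second reaction function into the first: q_{Largo} = 35.5 − (1/3)(104/3 − (1/3)q_{Largo}), which gives (8/9)q_{Largo} = 431/18 ⇒ q_{Largo} = 26.9375.
Then q_{Pike} = 104/3 − (1/3)·26.9375 = 25.6875.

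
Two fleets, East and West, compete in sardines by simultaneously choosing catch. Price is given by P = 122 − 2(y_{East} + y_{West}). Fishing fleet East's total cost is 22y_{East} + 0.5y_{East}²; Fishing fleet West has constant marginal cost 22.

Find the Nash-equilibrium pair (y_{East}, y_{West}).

12.5, 18.75

Fishing fleet East's profit: π = y_{East}(122 − 2(y_{East} + y_{West})) − 22y_{East} − 0.5y_{East}².
∂π/∂y_{East} = 100 − 5y_{East} − 2y_{West} = 0, so y_{East} = 20 − 0.4y_{West}.
For West: ∂π/∂y_{West} = 100 − 4y_{West} − 2y_{East} = 0 ⇒ y_{West} = 25 − 0.5y_{East}.
Plugging y_{West} into East's best response: y_{East} = 20 − 0.4(25 − 0.5y_{East}) ⇒ 0.8y_{East} = 10, so y_{East} = 12.5.
Then y_{West} = 25 − 0.5·12.5 = 18.75.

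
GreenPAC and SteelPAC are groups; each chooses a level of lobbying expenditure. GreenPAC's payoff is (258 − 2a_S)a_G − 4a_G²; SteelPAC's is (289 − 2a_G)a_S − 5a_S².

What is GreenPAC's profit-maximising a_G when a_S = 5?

31

Expanding GreenPAC's payoff: 258a_G − 2a_Sa_G − 4a_G².
∂π/∂a_G = 258 − 2a_S − 8a_G = 0, so a_G = 32.25 − 0.25a_S.
At a_S = 5: a_G = 32.25 − 0.25·5 = 31.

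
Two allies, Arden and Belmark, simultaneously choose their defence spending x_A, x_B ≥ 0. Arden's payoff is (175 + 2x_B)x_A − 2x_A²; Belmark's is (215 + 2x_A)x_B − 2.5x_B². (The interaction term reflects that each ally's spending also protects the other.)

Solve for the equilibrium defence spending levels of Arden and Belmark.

81.5625, 75.625

Expanding Arden's payoff: 175x_A + 2x_Bx_A − 2x_A².
∂π/∂x_A = 175 + 2x_B − 4x_A = 0, so x_A = 43.75 + 0.5x_B.
Likewise for Belmark: x_B = 43 + 0.4x_A.
Substituting the second reaction function into the first: x_A = 43.75 + 0.5(43 + 0.4x_A), which gives 0.8x_A = 65.25 ⇒ x_A = 81.5625.
Then x_B = 43 + 0.4·81.5625 = 75.625.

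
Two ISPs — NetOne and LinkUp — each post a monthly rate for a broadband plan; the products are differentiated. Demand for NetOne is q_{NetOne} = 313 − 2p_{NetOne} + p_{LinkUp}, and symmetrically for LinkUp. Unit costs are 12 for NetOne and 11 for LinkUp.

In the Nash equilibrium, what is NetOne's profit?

NetOne's profit: π = (p_{NetOne} − 12)(313 − 2p_{NetOne} + p_{LinkUp}).
∂π/∂p_{NetOne} = 337 − 4p_{NetOne} + p_{LinkUp} = 0 ⇒ p_{NetOne} = 84.25 + 0.25p_{LinkUp}.
Similarly p_{LinkUp} = 83.75 + 0.25p_{NetOne}.
Plugging p_{LinkUp} into NetOne's best response: p_{NetOne} = 84.25 + 0.25(83.75 + 0.25p_{NetOne}) ⇒ 0.9375p_{NetOne} = 105.1875, so p_{NetOne} = 112.2.
Then p_{LinkUp} = 83.75 + 0.25·112.2 = 111.8.
q_{NetOne} = 313 − 2·112.2 + 111.8 = 200.4.
Profit = (112.2 − 12)·200.4 = 20080.08.

20080.08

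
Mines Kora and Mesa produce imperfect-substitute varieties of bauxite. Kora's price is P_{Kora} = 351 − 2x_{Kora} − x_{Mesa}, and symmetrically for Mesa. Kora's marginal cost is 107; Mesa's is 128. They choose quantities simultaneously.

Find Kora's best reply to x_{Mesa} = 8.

59

Mine Kora's profit: π = x_{Kora}(351 − 2x_{Kora} − x_{Mesa}) − 107x_{Kora}.
∂π/∂x_{Kora} = 244 − 4x_{Kora} − x_{Mesa} = 0 ⇒ x_{Kora} = 61 − 0.25x_{Mesa}.
At x_{Mesa} = 8: x_{Kora} = 61 − 0.25·8 = 59.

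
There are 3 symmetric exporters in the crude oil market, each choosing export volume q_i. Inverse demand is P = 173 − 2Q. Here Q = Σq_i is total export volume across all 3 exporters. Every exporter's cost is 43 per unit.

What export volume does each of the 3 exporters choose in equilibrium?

A representative exporter's profit is π_i = q_i(173 − 2Q) − 43q_i, with Q = q_i + Σ_{j≠i} q_j.
First-order condition: 130 − 4q_i − 2Σ_{j≠i} q_j = 0.
With identical exporters, set every q_j = q: then 130 − 4q − 4q = 0, i.e. q = 130/8 = 16.25.

16.25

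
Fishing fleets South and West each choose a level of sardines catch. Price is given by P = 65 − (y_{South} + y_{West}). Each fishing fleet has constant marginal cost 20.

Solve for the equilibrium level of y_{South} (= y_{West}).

15

Fishing fleet South's profit: π = y_{South}(65 − (y_{South} + y_{West})) − 20y_{South}.
∂π/∂y_{South} = 45 − 2y_{South} − y_{West} = 0, so y_{South} = 22.5 − 0.5y_{West}.
By symmetry y_{West} = y_{South}; substituting into the reaction function, 1.5y_{South} = 22.5 and y_{South} = 15.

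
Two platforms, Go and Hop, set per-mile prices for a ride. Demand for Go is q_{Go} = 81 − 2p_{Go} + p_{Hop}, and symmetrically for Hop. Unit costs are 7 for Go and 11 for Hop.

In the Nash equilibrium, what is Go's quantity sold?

Go's profit: π = (p_{Go} − 7)(81 − 2p_{Go} + p_{Hop}).
∂π/∂p_{Go} = 95 − 4p_{Go} + p_{Hop} = 0 ⇒ p_{Go} = 23.75 + 0.25p_{Hop}.
Similarly p_{Hop} = 25.75 + 0.25p_{Go}.
Solving the two reaction functions simultaneously: (1 − (0.25)(0.25))p_{Go} = 23.75 + 0.25·25.75, so 0.9375p_{Go} = 30.1875 and p_{Go} = 32.2.
Then p_{Hop} = 25.75 + 0.25·32.2 = 33.8.
q_{Go} = 81 − 2·32.2 + 33.8 = 50.4.

50.4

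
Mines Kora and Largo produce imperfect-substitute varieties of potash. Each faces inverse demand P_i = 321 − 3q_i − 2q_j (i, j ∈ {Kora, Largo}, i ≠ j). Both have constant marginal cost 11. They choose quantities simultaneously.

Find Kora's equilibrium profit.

4504.6875

Mine Kora's profit: π = q_{Kora}(321 − 3q_{Kora} − 2q_{Largo}) − 11q_{Kora}.
∂π/∂q_{Kora} = 310 − 6q_{Kora} − 2q_{Largo} = 0 ⇒ q_{Kora} = 155/3 − (1/3)q_{Largo}.
Setting q_{Kora} = q_{Largo} in the reaction function: q_{Kora} = 155/3 − (1/3)q_{Kora}, so q_{Kora} = (155/3) / (4/3) = 38.75.
P_{Kora} = 321 − 3·38.75 − 2·38.75 = 127.25.
Profit = (127.25 − 11)·38.75 = 4504.6875.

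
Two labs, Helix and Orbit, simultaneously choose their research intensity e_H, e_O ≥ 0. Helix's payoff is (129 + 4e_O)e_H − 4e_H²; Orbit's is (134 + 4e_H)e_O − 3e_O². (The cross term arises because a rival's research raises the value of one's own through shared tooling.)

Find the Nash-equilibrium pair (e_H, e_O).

Expanding Helix's payoff: 129e_H + 4e_Oe_H − 4e_H².
∂π/∂e_H = 129 + 4e_O − 8e_H = 0, so e_H = 16.125 + 0.5e_O.
Likewise for Orbit: e_O = 67/3 + (2/3)e_H.
Solving the two reaction functions simultaneously: (1 − (0.5)(2/3))e_H = 16.125 + 0.5·(67/3), so (2/3)e_H = 655/24 and e_H = 40.9375.
Then e_O = 67/3 + (2/3)·40.9375 = 49.625.

40.9375, 49.625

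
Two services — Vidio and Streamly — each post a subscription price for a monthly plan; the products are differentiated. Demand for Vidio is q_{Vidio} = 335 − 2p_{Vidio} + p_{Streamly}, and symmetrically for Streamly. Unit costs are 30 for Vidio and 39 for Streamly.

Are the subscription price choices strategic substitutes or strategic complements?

Vidio's profit: π = (p_{Vidio} − 30)(335 − 2p_{Vidio} + p_{Streamly}).
∂π/∂p_{Vidio} = 395 − 4p_{Vidio} + p_{Streamly} = 0 ⇒ p_{Vidio} = 98.75 + 0.25p_{Streamly}.
The best-response slope dp_{Vidio}/dp_{Streamly} = 0.25 > 0: the reaction function is upward-sloping, so the choices are strategic complements.

strategic complements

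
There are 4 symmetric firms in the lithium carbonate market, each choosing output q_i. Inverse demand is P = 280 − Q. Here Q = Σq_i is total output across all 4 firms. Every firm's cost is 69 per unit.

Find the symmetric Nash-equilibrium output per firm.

A representative firm's profit is π_i = q_i(280 − Q) − 69q_i, with Q = q_i + Σ_{j≠i} q_j.
First-order condition: 211 − 2q_i − Σ_{j≠i} q_j = 0.
Imposing symmetry (q_j = q for all j) turns Σ_{j≠i} q_j into 3q, so 211 = 5q and q = 42.2.

42.2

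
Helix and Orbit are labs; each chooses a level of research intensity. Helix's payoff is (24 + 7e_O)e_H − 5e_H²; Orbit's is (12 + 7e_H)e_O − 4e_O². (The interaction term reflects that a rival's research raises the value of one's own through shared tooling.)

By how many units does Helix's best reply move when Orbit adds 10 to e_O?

Expanding Helix's payoff: 24e_H + 7e_Oe_H − 5e_H².
∂π/∂e_H = 24 + 7e_O − 10e_H = 0, so e_H = 2.4 + 0.7e_O.
The reaction-function slope is 0.7, so a 10-unit rise in e_O moves e_H by 0.7 × 10 = 7. Helix's best response rises — the actions are strategic complements.

7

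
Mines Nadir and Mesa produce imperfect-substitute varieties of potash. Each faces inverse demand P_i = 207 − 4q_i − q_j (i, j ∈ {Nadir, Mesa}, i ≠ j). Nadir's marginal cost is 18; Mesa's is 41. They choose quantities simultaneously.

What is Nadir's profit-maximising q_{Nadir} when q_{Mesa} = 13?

22

Mine Nadir's profit: π = q_{Nadir}(207 − 4q_{Nadir} − q_{Mesa}) − 18q_{Nadir}.
∂π/∂q_{Nadir} = 189 − 8q_{Nadir} − q_{Mesa} = 0 ⇒ q_{Nadir} = 23.625 − 0.125q_{Mesa}.
At q_{Mesa} = 13: q_{Nadir} = 23.625 − 0.125·13 = 22.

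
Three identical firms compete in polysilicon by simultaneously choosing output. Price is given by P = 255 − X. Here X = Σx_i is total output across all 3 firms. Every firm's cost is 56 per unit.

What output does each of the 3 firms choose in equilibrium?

49.75

A representative firm's profit is π_i = x_i(255 − X) − 56x_i, with X = x_i + Σ_{j≠i} x_j.
First-order condition: 199 − 2x_i − Σ_{j≠i} x_j = 0.
Imposing symmetry (x_j = x for all j) turns Σ_{j≠i} x_j into 2x, so 199 = 4x and x = 49.75.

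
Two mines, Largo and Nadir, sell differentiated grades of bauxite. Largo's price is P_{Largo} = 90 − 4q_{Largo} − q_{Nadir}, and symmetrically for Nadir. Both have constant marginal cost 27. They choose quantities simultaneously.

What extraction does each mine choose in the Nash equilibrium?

Mine Largo's profit: π = q_{Largo}(90 − 4q_{Largo} − q_{Nadir}) − 27q_{Largo}.
∂π/∂q_{Largo} = 63 − 8q_{Largo} − q_{Nadir} = 0 ⇒ q_{Largo} = 7.875 − 0.125q_{Nadir}.
By symmetry q_{Nadir} = q_{Largo}; substituting into the reaction function, 1.125q_{Largo} = 7.875 and q_{Largo} = 7.

7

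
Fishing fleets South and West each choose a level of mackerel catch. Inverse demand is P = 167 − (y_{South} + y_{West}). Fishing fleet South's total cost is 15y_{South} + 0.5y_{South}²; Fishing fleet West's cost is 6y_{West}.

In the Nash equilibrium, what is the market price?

72.2

Fishing fleet South's profit: π = y_{South}(167 − (y_{South} + y_{West})) − 15y_{South} − 0.5y_{South}².
∂π/∂y_{South} = 152 − 3y_{South} − y_{West} = 0, so y_{South} = 152/3 − (1/3)y_{West}.
For West: ∂π/∂y_{West} = 161 − 2y_{West} − y_{South} = 0 ⇒ y_{West} = 80.5 − 0.5y_{South}.
Substituting the second reaction function into the first: y_{South} = 152/3 − (1/3)(80.5 − 0.5y_{South}), which gives (5/6)y_{South} = 143/6 ⇒ y_{South} = 28.6.
Then y_{West} = 80.5 − 0.5·28.6 = 66.2.
Equilibrium price: P = 167 − 94.8 = 72.2.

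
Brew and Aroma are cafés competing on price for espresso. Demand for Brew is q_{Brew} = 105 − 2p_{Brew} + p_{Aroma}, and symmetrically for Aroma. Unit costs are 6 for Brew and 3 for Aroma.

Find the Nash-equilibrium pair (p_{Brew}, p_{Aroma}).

Brew's profit: π = (p_{Brew} − 6)(105 − 2p_{Brew} + p_{Aroma}).
∂π/∂p_{Brew} = 117 − 4p_{Brew} + p_{Aroma} = 0 ⇒ p_{Brew} = 29.25 + 0.25p_{Aroma}.
Similarly p_{Aroma} = 27.75 + 0.25p_{Brew}.
Substituting the second reaction function into the first: p_{Brew} = 29.25 + 0.25(27.75 + 0.25p_{Brew}), which gives 0.9375p_{Brew} = 36.1875 ⇒ p_{Brew} = 38.6.
Then p_{Aroma} = 27.75 + 0.25·38.6 = 37.4.

38.6, 37.4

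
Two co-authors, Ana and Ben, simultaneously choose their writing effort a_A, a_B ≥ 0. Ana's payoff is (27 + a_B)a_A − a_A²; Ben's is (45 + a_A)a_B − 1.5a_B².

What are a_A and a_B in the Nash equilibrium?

25.2, 23.4

Expanding Ana's payoff: 27a_A + a_Ba_A − a_A².
∂π/∂a_A = 27 + a_B − 2a_A = 0, so a_A = 13.5 + 0.5a_B.
Likewise for Ben: a_B = 15 + (1/3)a_A.
Plugging a_B into Ana's best response: a_A = 13.5 + 0.5(15 + (1/3)a_A) ⇒ (5/6)a_A = 21, so a_A = 25.2.
Then a_B = 15 + (1/3)·25.2 = 23.4.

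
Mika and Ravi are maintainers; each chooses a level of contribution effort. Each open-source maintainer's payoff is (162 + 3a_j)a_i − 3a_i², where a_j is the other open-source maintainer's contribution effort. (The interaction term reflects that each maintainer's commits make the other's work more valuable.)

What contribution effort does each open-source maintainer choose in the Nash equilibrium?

Mika's payoff is (162 + 3a_R)a_M − 3a_M².
∂π/∂a_M = 162 + 3a_R − 6a_M = 0, so a_M = 27 + 0.5a_R.
By symmetry a_R = a_M; substituting into the reaction function, 0.5a_M = 27 and a_M = 54.

54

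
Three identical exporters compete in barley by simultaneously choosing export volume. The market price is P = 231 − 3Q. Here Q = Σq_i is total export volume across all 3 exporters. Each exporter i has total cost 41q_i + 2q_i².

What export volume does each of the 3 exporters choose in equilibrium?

11.875

A representative exporter's profit is π_i = q_i(231 − 3Q) − 41q_i − 2q_i², with Q = q_i + Σ_{j≠i} q_j.
First-order condition: 190 − 10q_i − 3Σ_{j≠i} q_j = 0.
Imposing symmetry (q_j = q for all j) turns Σ_{j≠i} q_j into 2q, so 190 = 16q and q = 11.875.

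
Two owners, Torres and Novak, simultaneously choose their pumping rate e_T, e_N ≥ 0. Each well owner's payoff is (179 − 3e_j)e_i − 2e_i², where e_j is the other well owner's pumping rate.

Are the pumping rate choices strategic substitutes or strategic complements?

Torres's payoff is (179 − 3e_N)e_T − 2e_T².
∂π/∂e_T = 179 − 3e_N − 4e_T = 0, so e_T = 44.75 − 0.75e_N.
The best-response slope de_T/de_N = −0.75 < 0: the reaction function is downward-sloping, so the choices are strategic substitutes.

strategic substitutes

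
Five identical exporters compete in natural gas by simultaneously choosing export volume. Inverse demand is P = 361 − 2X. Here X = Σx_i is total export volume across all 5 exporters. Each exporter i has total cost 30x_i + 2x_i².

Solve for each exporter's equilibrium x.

20.6875

A representative exporter's profit is π_i = x_i(361 − 2X) − 30x_i − 2x_i², with X = x_i + Σ_{j≠i} x_j.
First-order condition: 331 − 8x_i − 2Σ_{j≠i} x_j = 0.
With identical exporters, set every x_j = x: then 331 − 8x − 8x = 0, i.e. x = 331/16 = 20.6875.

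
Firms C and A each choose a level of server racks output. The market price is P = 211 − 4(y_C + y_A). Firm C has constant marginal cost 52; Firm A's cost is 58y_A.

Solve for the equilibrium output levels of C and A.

13.75, 12.25

Firm C's profit: π = y_C(211 − 4(y_C + y_A)) − 52y_C.
∂π/∂y_C = 159 − 8y_C − 4y_A = 0, so y_C = 19.875 − 0.5y_A.
By the same steps for A: y_A = 19.125 − 0.5y_C.
Solving the two reaction functions simultaneously: (1 − (−0.5)(−0.5))y_C = 19.875 − 0.5·19.125, so 0.75y_C = 10.3125 and y_C = 13.75.
Then y_A = 19.125 − 0.5·13.75 = 12.25.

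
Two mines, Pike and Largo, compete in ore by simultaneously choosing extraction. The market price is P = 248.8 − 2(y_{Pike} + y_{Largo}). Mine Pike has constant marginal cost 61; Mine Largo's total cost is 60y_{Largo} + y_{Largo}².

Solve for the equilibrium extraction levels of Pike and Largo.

37.46, 18.98

Mine Pike's profit: π = y_{Pike}(248.8 − 2(y_{Pike} + y_{Largo})) − 61y_{Pike}.
∂π/∂y_{Pike} = 187.8 − 4y_{Pike} − 2y_{Largo} = 0, so y_{Pike} = 46.95 − 0.5y_{Largo}.
For Largo: ∂π/∂y_{Largo} = 188.8 − 6y_{Largo} − 2y_{Pike} = 0 ⇒ y_{Largo} = 472/15 − (1/3)y_{Pike}.
Substituting the second reaction function into the first: y_{Pike} = 46.95 − 0.5(472/15 − (1/3)y_{Pike}), which gives (5/6)y_{Pike} = 1873/60 ⇒ y_{Pike} = 37.46.
Then y_{Largo} = 472/15 − (1/3)·37.46 = 18.98.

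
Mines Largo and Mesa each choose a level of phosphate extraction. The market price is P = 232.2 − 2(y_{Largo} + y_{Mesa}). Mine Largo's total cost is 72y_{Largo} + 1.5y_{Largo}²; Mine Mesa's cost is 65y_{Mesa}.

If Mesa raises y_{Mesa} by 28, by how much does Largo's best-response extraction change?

Mine Largo's profit: π = y_{Largo}(232.2 − 2(y_{Largo} + y_{Mesa})) − 72y_{Largo} − 1.5y_{Largo}².
∂π/∂y_{Largo} = 160.2 − 7y_{Largo} − 2y_{Mesa} = 0, so y_{Largo} = 801/35 − (2/7)y_{Mesa}.
The reaction-function slope is −2/7, so a 28-unit rise in y_{Mesa} moves y_{Largo} by −2/7 × 28 = −8. Largo's best response falls — the actions are strategic substitutes.

-8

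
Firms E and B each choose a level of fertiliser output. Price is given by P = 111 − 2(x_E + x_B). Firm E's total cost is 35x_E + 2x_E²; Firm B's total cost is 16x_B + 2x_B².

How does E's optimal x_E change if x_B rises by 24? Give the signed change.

Firm E's profit: π = x_E(111 − 2(x_E + x_B)) − 35x_E − 2x_E².
∂π/∂x_E = 76 − 8x_E − 2x_B = 0, so x_E = 9.5 − 0.25x_B.
The reaction-function slope is −0.25, so a 24-unit rise in x_B moves x_E by −0.25 × 24 = −6. E's best response falls — the actions are strategic substitutes.

-6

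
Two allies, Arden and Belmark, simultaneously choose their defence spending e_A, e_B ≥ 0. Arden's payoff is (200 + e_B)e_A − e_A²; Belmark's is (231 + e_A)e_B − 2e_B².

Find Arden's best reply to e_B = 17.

Expanding Arden's payoff: 200e_A + e_Be_A − e_A².
∂π/∂e_A = 200 + e_B − 2e_A = 0, so e_A = 100 + 0.5e_B.
At e_B = 17: e_A = 100 + 0.5·17 = 108.5.

108.5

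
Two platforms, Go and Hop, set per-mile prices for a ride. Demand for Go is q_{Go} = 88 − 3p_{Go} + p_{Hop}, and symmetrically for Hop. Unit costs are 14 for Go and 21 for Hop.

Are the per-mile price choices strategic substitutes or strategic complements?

Go's profit: π = (p_{Go} − 14)(88 − 3p_{Go} + p_{Hop}).
∂π/∂p_{Go} = 130 − 6p_{Go} + p_{Hop} = 0 ⇒ p_{Go} = 65/3 + (1/6)p_{Hop}.
The best-response slope dp_{Go}/dp_{Hop} = 1/6 > 0: the reaction function is upward-sloping, so the choices are strategic complements.

strategic complements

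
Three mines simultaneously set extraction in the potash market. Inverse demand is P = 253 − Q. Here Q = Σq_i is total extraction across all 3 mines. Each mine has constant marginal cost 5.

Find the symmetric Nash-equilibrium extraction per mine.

A representative mine's profit is π_i = q_i(253 − Q) − 5q_i, with Q = q_i + Σ_{j≠i} q_j.
First-order condition: 248 − 2q_i − Σ_{j≠i} q_j = 0.
In a symmetric equilibrium every mine chooses the same q, so Σ_{j≠i} q_j = 2q. The condition becomes 248 − 4q = 0, giving q = 248/4 = 62.

62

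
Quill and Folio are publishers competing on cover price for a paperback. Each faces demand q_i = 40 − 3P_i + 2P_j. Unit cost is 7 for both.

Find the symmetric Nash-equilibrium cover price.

15.25

Quill's profit: π = (P_{Quill} − 7)(40 − 3P_{Quill} + 2P_{Folio}).
∂π/∂P_{Quill} = 61 − 6P_{Quill} + 2P_{Folio} = 0 ⇒ P_{Quill} = 61/6 + (1/3)P_{Folio}.
The game is symmetric, so in equilibrium P_{Folio} = P_{Quill}: the reaction function gives (2/3)P_{Quill} = 61/6, hence P_{Quill} = 15.25.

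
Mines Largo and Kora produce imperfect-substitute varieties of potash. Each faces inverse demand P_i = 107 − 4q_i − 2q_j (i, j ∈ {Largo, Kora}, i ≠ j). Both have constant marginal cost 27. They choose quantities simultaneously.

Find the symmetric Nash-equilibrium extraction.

Mine Largo's profit: π = q_{Largo}(107 − 4q_{Largo} − 2q_{Kora}) − 27q_{Largo}.
∂π/∂q_{Largo} = 80 − 8q_{Largo} − 2q_{Kora} = 0 ⇒ q_{Largo} = 10 − 0.25q_{Kora}.
By symmetry q_{Kora} = q_{Largo}; substituting into the reaction function, 1.25q_{Largo} = 10 and q_{Largo} = 8.

8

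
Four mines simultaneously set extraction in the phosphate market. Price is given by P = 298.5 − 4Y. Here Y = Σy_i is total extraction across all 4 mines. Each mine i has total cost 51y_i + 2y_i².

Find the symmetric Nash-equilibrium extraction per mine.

10.3125

A representative mine's profit is π_i = y_i(298.5 − 4Y) − 51y_i − 2y_i², with Y = y_i + Σ_{j≠i} y_j.
First-order condition: 247.5 − 12y_i − 4Σ_{j≠i} y_j = 0.
In a symmetric equilibrium every mine chooses the same y, so Σ_{j≠i} y_j = 3y. The condition becomes 247.5 − 24y = 0, giving y = 247.5/24 = 10.3125.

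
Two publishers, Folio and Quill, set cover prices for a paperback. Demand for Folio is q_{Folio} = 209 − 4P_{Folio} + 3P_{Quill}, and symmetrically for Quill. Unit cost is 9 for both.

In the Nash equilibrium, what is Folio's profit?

6400

Folio's profit: π = (P_{Folio} − 9)(209 − 4P_{Folio} + 3P_{Quill}).
∂π/∂P_{Folio} = 245 − 8P_{Folio} + 3P_{Quill} = 0 ⇒ P_{Folio} = 30.625 + 0.375P_{Quill}.
Setting P_{Folio} = P_{Quill} in the reaction function: P_{Folio} = 30.625 + 0.375P_{Folio}, so P_{Folio} = 30.625 / 0.625 = 49.
q_{Folio} = 209 − 4·49 + 3·49 = 160.
Profit = (49 − 9)·160 = 6400.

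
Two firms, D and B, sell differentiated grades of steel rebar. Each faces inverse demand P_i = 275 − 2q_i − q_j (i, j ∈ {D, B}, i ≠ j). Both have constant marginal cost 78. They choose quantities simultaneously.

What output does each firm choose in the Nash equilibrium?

Firm D's profit: π = q_D(275 − 2q_D − q_B) − 78q_D.
∂π/∂q_D = 197 − 4q_D − q_B = 0 ⇒ q_D = 49.25 − 0.25q_B.
The game is symmetric, so in equilibrium q_B = q_D: the reaction function gives 1.25q_D = 49.25, hence q_D = 39.4.

39.4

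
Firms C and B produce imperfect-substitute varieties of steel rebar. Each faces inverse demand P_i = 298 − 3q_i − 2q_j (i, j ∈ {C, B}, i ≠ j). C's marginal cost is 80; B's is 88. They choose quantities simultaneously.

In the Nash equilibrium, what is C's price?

163.25

Firm C's profit: π = q_C(298 − 3q_C − 2q_B) − 80q_C.
∂π/∂q_C = 218 − 6q_C − 2q_B = 0 ⇒ q_C = 109/3 − (1/3)q_B.
Similarly q_B = 35 − (1/3)q_C.
Substituting the second reaction function into the first: q_C = 109/3 − (1/3)(35 − (1/3)q_C), which gives (8/9)q_C = 74/3 ⇒ q_C = 27.75.
Then q_B = 35 − (1/3)·27.75 = 25.75.
P_C = 298 − 3·27.75 − 2·25.75 = 163.25.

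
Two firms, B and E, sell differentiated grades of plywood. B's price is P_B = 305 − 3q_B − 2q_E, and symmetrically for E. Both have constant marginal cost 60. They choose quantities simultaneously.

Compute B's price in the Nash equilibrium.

Firm B's profit: π = q_B(305 − 3q_B − 2q_E) − 60q_B.
∂π/∂q_B = 245 − 6q_B − 2q_E = 0 ⇒ q_B = 245/6 − (1/3)q_E.
The game is symmetric, so in equilibrium q_E = q_B: the reaction function gives (4/3)q_B = 245/6, hence q_B = 30.625.
P_B = 305 − 3·30.625 − 2·30.625 = 151.875.

151.875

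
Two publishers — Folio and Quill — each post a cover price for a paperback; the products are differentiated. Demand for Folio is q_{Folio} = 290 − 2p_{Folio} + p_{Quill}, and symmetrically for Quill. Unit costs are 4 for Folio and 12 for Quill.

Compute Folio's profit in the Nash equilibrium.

18585.92

Folio's profit: π = (p_{Folio} − 4)(290 − 2p_{Folio} + p_{Quill}).
∂π/∂p_{Folio} = 298 − 4p_{Folio} + p_{Quill} = 0 ⇒ p_{Folio} = 74.5 + 0.25p_{Quill}.
Similarly p_{Quill} = 78.5 + 0.25p_{Folio}.
Solving the two reaction functions simultaneously: (1 − (0.25)(0.25))p_{Folio} = 74.5 + 0.25·78.5, so 0.9375p_{Folio} = 94.125 and p_{Folio} = 100.4.
Then p_{Quill} = 78.5 + 0.25·100.4 = 103.6.
q_{Folio} = 290 − 2·100.4 + 103.6 = 192.8.
Profit = (100.4 − 4)·192.8 = 18585.92.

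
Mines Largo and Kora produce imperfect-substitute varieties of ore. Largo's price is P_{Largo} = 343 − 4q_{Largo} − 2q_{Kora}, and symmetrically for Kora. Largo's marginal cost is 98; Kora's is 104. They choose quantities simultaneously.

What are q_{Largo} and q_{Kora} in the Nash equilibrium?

24.7, 23.7

Mine Largo's profit: π = q_{Largo}(343 − 4q_{Largo} − 2q_{Kora}) − 98q_{Largo}.
∂π/∂q_{Largo} = 245 − 8q_{Largo} − 2q_{Kora} = 0 ⇒ q_{Largo} = 30.625 − 0.25q_{Kora}.
Similarly q_{Kora} = 29.875 − 0.25q_{Largo}.
Substituting the second reaction function into the first: q_{Largo} = 30.625 − 0.25(29.875 − 0.25q_{Largo}), which gives 0.9375q_{Largo} = 741/32 ⇒ q_{Largo} = 24.7.
Then q_{Kora} = 29.875 − 0.25·24.7 = 23.7.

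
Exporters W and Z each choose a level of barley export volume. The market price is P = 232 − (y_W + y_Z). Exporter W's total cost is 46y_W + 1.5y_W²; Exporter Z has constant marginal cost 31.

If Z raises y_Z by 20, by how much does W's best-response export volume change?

-4

Exporter W's profit: π = y_W(232 − (y_W + y_Z)) − 46y_W − 1.5y_W².
∂π/∂y_W = 186 − 5y_W − y_Z = 0, so y_W = 37.2 − 0.2y_Z.
The reaction-function slope is −0.2, so a 20-unit rise in y_Z moves y_W by −0.2 × 20 = −4. W's best response falls — the actions are strategic substitutes.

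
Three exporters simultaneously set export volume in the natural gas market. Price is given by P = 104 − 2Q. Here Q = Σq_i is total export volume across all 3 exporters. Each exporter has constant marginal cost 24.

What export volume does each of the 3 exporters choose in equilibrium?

A representative exporter's profit is π_i = q_i(104 − 2Q) − 24q_i, with Q = q_i + Σ_{j≠i} q_j.
First-order condition: 80 − 4q_i − 2Σ_{j≠i} q_j = 0.
Imposing symmetry (q_j = q for all j) turns Σ_{j≠i} q_j into 2q, so 80 = 8q and q = 10.

10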